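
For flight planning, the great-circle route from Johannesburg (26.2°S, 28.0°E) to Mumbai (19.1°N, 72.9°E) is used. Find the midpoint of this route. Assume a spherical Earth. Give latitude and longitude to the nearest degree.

Convert each endpoint to a unit vector on the sphere (x = cos φ cos λ, y = cos φ sin λ, z = sin φ).
The central angle between the endpoints is δ = arccos(p₁·p₂) ≈ 1.097 rad (62.9°).
Interpolate at f = 1/2 with slerp weights a = sin((1−f)δ)/sin δ ≈ 0.586, b = sin(fδ)/sin δ ≈ 0.586.
p = a·p₁ + b·p₂ ≈ (0.627, 0.776, -0.067); φ = arcsin(p_z) ≈ -3.84°, λ = atan2(p_y, p_x) ≈ 51.06°.

≈ 4°S, 51°E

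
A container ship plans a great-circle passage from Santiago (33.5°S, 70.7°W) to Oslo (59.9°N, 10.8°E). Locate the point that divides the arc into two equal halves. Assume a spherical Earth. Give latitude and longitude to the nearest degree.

Convert each endpoint to a unit vector on the sphere (x = cos φ cos λ, y = cos φ sin λ, z = sin φ).
The central angle between the endpoints is δ = arccos(p₁·p₂) ≈ 2.000 rad (114.6°).
Interpolate at f = 1/2 with slerp weights a = sin((1−f)δ)/sin δ ≈ 0.925, b = sin(fδ)/sin δ ≈ 0.925.
p = a·p₁ + b·p₂ ≈ (0.711, -0.641, 0.290); φ = arcsin(p_z) ≈ 16.84°, λ = atan2(p_y, p_x) ≈ -42.05°.

≈ (17°N, 42°W)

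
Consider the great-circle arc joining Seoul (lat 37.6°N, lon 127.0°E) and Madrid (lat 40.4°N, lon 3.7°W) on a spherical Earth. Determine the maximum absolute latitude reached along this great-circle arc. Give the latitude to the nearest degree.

The great circle lies in the plane with unit normal n̂ = (p₁ × p₂)/|p₁ × p₂|.
Here n̂_z ≈ -0.457; the vertex latitude is φ_max = arccos|n̂_z| ≈ 62.8°.
Check via Clairaut: cos φ_max = |cos φ₁| · sin C = cos(37.6°)·sin(35.3°) ≈ 0.457, again giving ≈ 62.8°.

≈ 63°N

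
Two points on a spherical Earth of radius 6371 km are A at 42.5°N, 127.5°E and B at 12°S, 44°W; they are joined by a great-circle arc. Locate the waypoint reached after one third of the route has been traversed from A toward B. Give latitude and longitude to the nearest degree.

≈ 78°N, 33°E

From cos δ = sin φ₁ sin φ₂ + cos φ₁ cos φ₂ cos Δλ, the central angle is δ ≈ 2.594 rad (148.6°).
Interpolate at f = 1/3 with slerp weights a = sin((1−f)δ)/sin δ ≈ 1.896, b = sin(fδ)/sin δ ≈ 1.461.
p = a·p₁ + b·p₂ ≈ (0.177, 0.116, 0.977); φ = arcsin(p_z) ≈ 77.77°, λ = atan2(p_y, p_x) ≈ 33.34°.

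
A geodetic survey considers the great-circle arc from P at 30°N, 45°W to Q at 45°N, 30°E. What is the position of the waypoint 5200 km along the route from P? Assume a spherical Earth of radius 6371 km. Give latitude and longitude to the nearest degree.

≈ 46°N, 12°E

Write both endpoints as unit vectors p₁, p₂ with components (cos φ cos λ, cos φ sin λ, sin φ).
The central angle between the endpoints is δ = arccos(p₁·p₂) ≈ 1.033 rad (59.2°). The total great-circle distance is δ·R ≈ 1.033 × 6371 ≈ 6583 km, so the target fraction is f = 5200/6583 ≈ 0.790.
Interpolate at f ≈ 0.790 with slerp weights a = sin((1−f)δ)/sin δ ≈ 0.251, b = sin(fδ)/sin δ ≈ 0.848.
p = a·p₁ + b·p₂ ≈ (0.673, 0.146, 0.725); φ = arcsin(p_z) ≈ 46.48°, λ = atan2(p_y, p_x) ≈ 12.27°.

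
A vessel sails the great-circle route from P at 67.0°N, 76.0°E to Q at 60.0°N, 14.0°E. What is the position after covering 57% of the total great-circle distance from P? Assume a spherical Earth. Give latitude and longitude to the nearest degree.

From cos δ = sin φ₁ sin φ₂ + cos φ₁ cos φ₂ cos Δλ, the central angle is δ ≈ 0.476 rad (27.3°).
Interpolate at f = 0.57 with slerp weights a = sin((1−f)δ)/sin δ ≈ 0.444, b = sin(fδ)/sin δ ≈ 0.585.
p = a·p₁ + b·p₂ ≈ (0.326, 0.239, 0.915); φ = arcsin(p_z) ≈ 66.18°, λ = atan2(p_y, p_x) ≈ 36.26°.

≈ 66°N, 36°E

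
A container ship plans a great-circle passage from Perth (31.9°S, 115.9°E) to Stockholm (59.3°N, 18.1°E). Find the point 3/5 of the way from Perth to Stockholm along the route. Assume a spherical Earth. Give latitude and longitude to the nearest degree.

≈ 30°N, 76°E

Write both endpoints as unit vectors p₁, p₂ with components (cos φ cos λ, cos φ sin λ, sin φ).
The central angle between the endpoints is δ = arccos(p₁·p₂) ≈ 2.110 rad (120.9°).
Interpolate at f = 3/5 with slerp weights a = sin((1−f)δ)/sin δ ≈ 0.871, b = sin(fδ)/sin δ ≈ 1.111.
p = a·p₁ + b·p₂ ≈ (0.216, 0.841, 0.496); φ = arcsin(p_z) ≈ 29.71°, λ = atan2(p_y, p_x) ≈ 75.57°.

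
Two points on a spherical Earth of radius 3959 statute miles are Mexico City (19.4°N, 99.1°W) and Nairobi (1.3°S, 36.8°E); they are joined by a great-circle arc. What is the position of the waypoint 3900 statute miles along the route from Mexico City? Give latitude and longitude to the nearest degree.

Convert each endpoint to a unit vector on the sphere (x = cos φ cos λ, y = cos φ sin λ, z = sin φ).
The central angle between the endpoints is δ = arccos(p₁·p₂) ≈ 2.325 rad (133.2°). The total great-circle distance is δ·R ≈ 2.325 × 3959 ≈ 9205 mi, so the target fraction is f = 3900/9205 ≈ 0.424.
Interpolate at f ≈ 0.424 with slerp weights a = sin((1−f)δ)/sin δ ≈ 1.336, b = sin(fδ)/sin δ ≈ 1.143.
p = a·p₁ + b·p₂ ≈ (0.716, -0.559, 0.418); φ = arcsin(p_z) ≈ 24.69°, λ = atan2(p_y, p_x) ≈ -37.99°.

≈ 25°N, 38°W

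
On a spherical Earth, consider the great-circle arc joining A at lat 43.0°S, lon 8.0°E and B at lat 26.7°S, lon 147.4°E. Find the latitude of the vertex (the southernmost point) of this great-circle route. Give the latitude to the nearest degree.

≈ 64°S

The great circle lies in the plane with unit normal n̂ = (p₁ × p₂)/|p₁ × p₂|.
Here n̂_z ≈ +0.433; the vertex latitude is φ_max = arccos|n̂_z| ≈ 64.3°.
Check via Clairaut: cos φ_max = |cos φ₁| · sin C = cos(43.0°)·sin(143.7°) ≈ 0.433, again giving ≈ 64.3°.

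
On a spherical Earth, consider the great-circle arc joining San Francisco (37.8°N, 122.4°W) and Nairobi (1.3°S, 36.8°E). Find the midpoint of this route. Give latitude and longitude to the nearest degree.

≈ 57°N, 10°W

Write both endpoints as unit vectors p₁, p₂ with components (cos φ cos λ, cos φ sin λ, sin φ).
The central angle between the endpoints is δ = arccos(p₁·p₂) ≈ 2.422 rad (138.8°).
Interpolate at f = 1/2 with slerp weights a = sin((1−f)δ)/sin δ ≈ 1.421, b = sin(fδ)/sin δ ≈ 1.421.
p = a·p₁ + b·p₂ ≈ (0.536, -0.097, 0.839); φ = arcsin(p_z) ≈ 57.00°, λ = atan2(p_y, p_x) ≈ -10.26°.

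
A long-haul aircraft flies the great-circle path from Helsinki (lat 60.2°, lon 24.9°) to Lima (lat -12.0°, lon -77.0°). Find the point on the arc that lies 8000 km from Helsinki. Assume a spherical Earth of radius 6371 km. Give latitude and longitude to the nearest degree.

≈ lat 18°, lon -60°

Convert each endpoint to a unit vector on the sphere (x = cos φ cos λ, y = cos φ sin λ, z = sin φ).
The central angle between the endpoints is δ = arccos(p₁·p₂) ≈ 1.855 rad (106.3°). The total great-circle distance is δ·R ≈ 1.855 × 6371 ≈ 11820 km, so the target fraction is f = 8000/11820 ≈ 0.677.
Interpolate at f ≈ 0.677 with slerp weights a = sin((1−f)δ)/sin δ ≈ 0.588, b = sin(fδ)/sin δ ≈ 0.991.
p = a·p₁ + b·p₂ ≈ (0.483, -0.821, 0.304); φ = arcsin(p_z) ≈ 17.71°, λ = atan2(p_y, p_x) ≈ -59.53°.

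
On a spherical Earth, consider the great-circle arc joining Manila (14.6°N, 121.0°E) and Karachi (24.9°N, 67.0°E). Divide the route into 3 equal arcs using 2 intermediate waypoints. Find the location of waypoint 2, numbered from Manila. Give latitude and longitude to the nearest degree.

≈ 23°N, 86°E

From cos δ = sin φ₁ sin φ₂ + cos φ₁ cos φ₂ cos Δλ, the central angle is δ ≈ 0.899 rad (51.5°).
Interpolate at f = 2/3 with slerp weights a = sin((1−f)δ)/sin δ ≈ 0.377, b = sin(fδ)/sin δ ≈ 0.721.
p = a·p₁ + b·p₂ ≈ (0.067, 0.915, 0.399); φ = arcsin(p_z) ≈ 23.49°, λ = atan2(p_y, p_x) ≈ 85.78°.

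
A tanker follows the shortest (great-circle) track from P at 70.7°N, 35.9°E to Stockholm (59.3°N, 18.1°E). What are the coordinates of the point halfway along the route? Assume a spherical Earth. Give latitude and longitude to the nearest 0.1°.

Write both endpoints as unit vectors p₁, p₂ with components (cos φ cos λ, cos φ sin λ, sin φ).
The central angle between the endpoints is δ = arccos(p₁·p₂) ≈ 0.236 rad (13.5°).
Interpolate at f = 1/2 with slerp weights a = sin((1−f)δ)/sin δ ≈ 0.504, b = sin(fδ)/sin δ ≈ 0.504.
p = a·p₁ + b·p₂ ≈ (0.379, 0.177, 0.908); φ = arcsin(p_z) ≈ 65.25°, λ = atan2(p_y, p_x) ≈ 25.08°.

≈ 65.3°N, 25.1°E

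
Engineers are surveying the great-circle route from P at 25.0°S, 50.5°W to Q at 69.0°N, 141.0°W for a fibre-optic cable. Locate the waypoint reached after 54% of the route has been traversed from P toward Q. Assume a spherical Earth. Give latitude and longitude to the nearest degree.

The haversine formula gives a central angle δ ≈ 1.979 rad (113.4°) between the endpoints.
Interpolate at f = 0.54 with slerp weights a = sin((1−f)δ)/sin δ ≈ 0.861, b = sin(fδ)/sin δ ≈ 0.955.
p = a·p₁ + b·p₂ ≈ (0.230, -0.817, 0.528); φ = arcsin(p_z) ≈ 31.88°, λ = atan2(p_y, p_x) ≈ -74.28°.

≈ 32°N, 74°W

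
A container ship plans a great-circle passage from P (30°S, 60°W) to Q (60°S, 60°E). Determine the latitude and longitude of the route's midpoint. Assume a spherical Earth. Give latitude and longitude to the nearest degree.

≈ (61°S, 25°W)

Write both endpoints as unit vectors p₁, p₂ with components (cos φ cos λ, cos φ sin λ, sin φ).
The central angle between the endpoints is δ = arccos(p₁·p₂) ≈ 1.353 rad (77.5°).
Interpolate at f = 1/2 with slerp weights a = sin((1−f)δ)/sin δ ≈ 0.641, b = sin(fδ)/sin δ ≈ 0.641.
p = a·p₁ + b·p₂ ≈ (0.438, -0.203, -0.876); φ = arcsin(p_z) ≈ -61.14°, λ = atan2(p_y, p_x) ≈ -24.90°.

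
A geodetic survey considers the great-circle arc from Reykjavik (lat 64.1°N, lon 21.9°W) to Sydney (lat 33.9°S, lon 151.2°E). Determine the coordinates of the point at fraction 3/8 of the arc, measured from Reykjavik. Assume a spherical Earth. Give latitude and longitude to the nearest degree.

≈ lat 59°N, lon 140°E

Convert each endpoint to a unit vector on the sphere (x = cos φ cos λ, y = cos φ sin λ, z = sin φ).
The central angle between the endpoints is δ = arccos(p₁·p₂) ≈ 2.609 rad (149.5°).
Interpolate at f = 3/8 with slerp weights a = sin((1−f)δ)/sin δ ≈ 1.967, b = sin(fδ)/sin δ ≈ 1.635.
p = a·p₁ + b·p₂ ≈ (-0.392, 0.333, 0.858); φ = arcsin(p_z) ≈ 59.04°, λ = atan2(p_y, p_x) ≈ 139.63°.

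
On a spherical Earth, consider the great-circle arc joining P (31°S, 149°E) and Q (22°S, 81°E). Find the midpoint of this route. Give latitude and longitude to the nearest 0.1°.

Convert each endpoint to a unit vector on the sphere (x = cos φ cos λ, y = cos φ sin λ, z = sin φ).
The central angle between the endpoints is δ = arccos(p₁·p₂) ≈ 1.058 rad (60.6°).
Interpolate at f = 1/2 with slerp weights a = sin((1−f)δ)/sin δ ≈ 0.579, b = sin(fδ)/sin δ ≈ 0.579.
p = a·p₁ + b·p₂ ≈ (-0.342, 0.786, -0.515); φ = arcsin(p_z) ≈ -31.01°, λ = atan2(p_y, p_x) ≈ 113.48°.

≈ (31.0°S, 113.5°E)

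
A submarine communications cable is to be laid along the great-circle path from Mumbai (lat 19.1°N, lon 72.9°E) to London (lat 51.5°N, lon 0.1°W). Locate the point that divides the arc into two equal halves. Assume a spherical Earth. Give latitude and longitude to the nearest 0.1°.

≈ lat 41.0°N, lon 45.1°E

Write both endpoints as unit vectors p₁, p₂ with components (cos φ cos λ, cos φ sin λ, sin φ).
The central angle between the endpoints is δ = arccos(p₁·p₂) ≈ 1.128 rad (64.7°).
Interpolate at f = 1/2 with slerp weights a = sin((1−f)δ)/sin δ ≈ 0.592, b = sin(fδ)/sin δ ≈ 0.592.
p = a·p₁ + b·p₂ ≈ (0.533, 0.534, 0.657); φ = arcsin(p_z) ≈ 41.05°, λ = atan2(p_y, p_x) ≈ 45.05°.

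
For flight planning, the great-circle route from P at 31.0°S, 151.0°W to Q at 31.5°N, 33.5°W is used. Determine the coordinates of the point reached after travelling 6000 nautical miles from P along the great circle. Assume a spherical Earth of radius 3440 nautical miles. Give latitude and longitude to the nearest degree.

≈ 20°N, 62°W

From cos δ = sin φ₁ sin φ₂ + cos φ₁ cos φ₂ cos Δλ, the central angle is δ ≈ 2.223 rad (127.3°). The total great-circle distance is δ·R ≈ 2.223 × 3440 ≈ 7646 nmi, so the target fraction is f = 6000/7646 ≈ 0.785.
Interpolate at f ≈ 0.785 with slerp weights a = sin((1−f)δ)/sin δ ≈ 0.579, b = sin(fδ)/sin δ ≈ 1.239.
p = a·p₁ + b·p₂ ≈ (0.447, -0.824, 0.349); φ = arcsin(p_z) ≈ 20.44°, λ = atan2(p_y, p_x) ≈ -61.52°.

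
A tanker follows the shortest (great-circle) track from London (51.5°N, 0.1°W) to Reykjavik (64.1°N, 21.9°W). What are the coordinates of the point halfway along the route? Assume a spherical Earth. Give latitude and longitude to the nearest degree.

≈ (58°N, 9°W)

Write both endpoints as unit vectors p₁, p₂ with components (cos φ cos λ, cos φ sin λ, sin φ).
The central angle between the endpoints is δ = arccos(p₁·p₂) ≈ 0.296 rad (17.0°).
Interpolate at f = 1/2 with slerp weights a = sin((1−f)δ)/sin δ ≈ 0.506, b = sin(fδ)/sin δ ≈ 0.506.
p = a·p₁ + b·p₂ ≈ (0.520, -0.083, 0.850); φ = arcsin(p_z) ≈ 58.25°, λ = atan2(p_y, p_x) ≈ -9.07°.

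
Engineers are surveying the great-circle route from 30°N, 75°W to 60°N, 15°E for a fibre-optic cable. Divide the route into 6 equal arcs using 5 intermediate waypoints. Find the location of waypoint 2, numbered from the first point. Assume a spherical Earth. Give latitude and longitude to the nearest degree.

Convert each endpoint to a unit vector on the sphere (x = cos φ cos λ, y = cos φ sin λ, z = sin φ).
The central angle between the endpoints is δ = arccos(p₁·p₂) ≈ 1.123 rad (64.3°).
Interpolate at f = 2/6 with slerp weights a = sin((1−f)δ)/sin δ ≈ 0.755, b = sin(fδ)/sin δ ≈ 0.406.
p = a·p₁ + b·p₂ ≈ (0.365, -0.579, 0.729); φ = arcsin(p_z) ≈ 46.79°, λ = atan2(p_y, p_x) ≈ -57.77°.

≈ 47°N, 58°W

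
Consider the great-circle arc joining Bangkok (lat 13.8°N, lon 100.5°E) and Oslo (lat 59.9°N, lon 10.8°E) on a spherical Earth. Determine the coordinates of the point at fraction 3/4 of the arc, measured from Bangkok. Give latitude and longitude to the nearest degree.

Write both endpoints as unit vectors p₁, p₂ with components (cos φ cos λ, cos φ sin λ, sin φ).
The central angle between the endpoints is δ = arccos(p₁·p₂) ≈ 1.360 rad (77.9°).
Interpolate at f = 3/4 with slerp weights a = sin((1−f)δ)/sin δ ≈ 0.341, b = sin(fδ)/sin δ ≈ 0.871.
p = a·p₁ + b·p₂ ≈ (0.369, 0.408, 0.835); φ = arcsin(p_z) ≈ 56.65°, λ = atan2(p_y, p_x) ≈ 47.85°.

≈ lat 57°N, lon 48°E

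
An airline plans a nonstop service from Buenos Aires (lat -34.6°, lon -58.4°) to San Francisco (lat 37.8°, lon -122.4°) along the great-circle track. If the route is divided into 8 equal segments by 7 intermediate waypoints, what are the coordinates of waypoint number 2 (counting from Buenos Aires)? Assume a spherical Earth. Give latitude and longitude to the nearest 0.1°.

≈ lat -16.9°, lon -75.6°

Write both endpoints as unit vectors p₁, p₂ with components (cos φ cos λ, cos φ sin λ, sin φ).
The central angle between the endpoints is δ = arccos(p₁·p₂) ≈ 1.634 rad (93.6°).
Interpolate at f = 2/8 with slerp weights a = sin((1−f)δ)/sin δ ≈ 0.943, b = sin(fδ)/sin δ ≈ 0.398.
p = a·p₁ + b·p₂ ≈ (0.238, -0.926, -0.291); φ = arcsin(p_z) ≈ -16.94°, λ = atan2(p_y, p_x) ≈ -75.58°.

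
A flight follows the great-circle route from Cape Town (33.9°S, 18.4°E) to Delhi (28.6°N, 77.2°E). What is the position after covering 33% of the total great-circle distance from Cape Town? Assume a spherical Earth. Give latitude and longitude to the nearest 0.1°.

Convert each endpoint to a unit vector on the sphere (x = cos φ cos λ, y = cos φ sin λ, z = sin φ).
The central angle between the endpoints is δ = arccos(p₁·p₂) ≈ 1.460 rad (83.7°).
Interpolate at f = 0.33 with slerp weights a = sin((1−f)δ)/sin δ ≈ 0.835, b = sin(fδ)/sin δ ≈ 0.466.
p = a·p₁ + b·p₂ ≈ (0.748, 0.618, -0.242); φ = arcsin(p_z) ≈ -14.02°, λ = atan2(p_y, p_x) ≈ 39.56°.

≈ 14.0°S, 39.6°E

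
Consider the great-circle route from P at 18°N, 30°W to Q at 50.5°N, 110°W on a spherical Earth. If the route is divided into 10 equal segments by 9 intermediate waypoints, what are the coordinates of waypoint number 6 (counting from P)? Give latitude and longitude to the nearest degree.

Convert each endpoint to a unit vector on the sphere (x = cos φ cos λ, y = cos φ sin λ, z = sin φ).
The central angle between the endpoints is δ = arccos(p₁·p₂) ≈ 1.220 rad (69.9°).
Interpolate at f = 6/10 with slerp weights a = sin((1−f)δ)/sin δ ≈ 0.499, b = sin(fδ)/sin δ ≈ 0.712.
p = a·p₁ + b·p₂ ≈ (0.256, -0.663, 0.703); φ = arcsin(p_z) ≈ 44.71°, λ = atan2(p_y, p_x) ≈ -68.85°.

≈ 45°N, 69°W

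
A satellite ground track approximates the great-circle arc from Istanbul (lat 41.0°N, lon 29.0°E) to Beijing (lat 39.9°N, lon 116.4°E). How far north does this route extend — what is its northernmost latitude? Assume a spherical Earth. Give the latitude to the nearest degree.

The great circle lies in the plane with unit normal n̂ = (p₁ × p₂)/|p₁ × p₂|.
Here n̂_z ≈ +0.647; the vertex latitude is φ_max = arccos|n̂_z| ≈ 49.7°.

≈ 50°N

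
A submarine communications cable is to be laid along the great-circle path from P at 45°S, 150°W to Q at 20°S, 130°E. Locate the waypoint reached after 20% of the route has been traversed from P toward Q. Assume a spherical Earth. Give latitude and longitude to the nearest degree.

Convert each endpoint to a unit vector on the sphere (x = cos φ cos λ, y = cos φ sin λ, z = sin φ).
The central angle between the endpoints is δ = arccos(p₁·p₂) ≈ 1.205 rad (69.1°).
Interpolate at f = 0.20 with slerp weights a = sin((1−f)δ)/sin δ ≈ 0.880, b = sin(fδ)/sin δ ≈ 0.256.
p = a·p₁ + b·p₂ ≈ (-0.693, -0.127, -0.710); φ = arcsin(p_z) ≈ -45.20°, λ = atan2(p_y, p_x) ≈ -169.62°.

≈ 45°S, 170°W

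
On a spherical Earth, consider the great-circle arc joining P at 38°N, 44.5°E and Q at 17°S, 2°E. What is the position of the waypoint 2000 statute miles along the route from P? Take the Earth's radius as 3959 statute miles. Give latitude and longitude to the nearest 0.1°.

≈ 15.4°N, 24.0°E

Convert each endpoint to a unit vector on the sphere (x = cos φ cos λ, y = cos φ sin λ, z = sin φ).
The central angle between the endpoints is δ = arccos(p₁·p₂) ≈ 1.186 rad (67.9°). The total great-circle distance is δ·R ≈ 1.186 × 3959 ≈ 4694 mi, so the target fraction is f = 2000/4694 ≈ 0.426.
Interpolate at f ≈ 0.426 with slerp weights a = sin((1−f)δ)/sin δ ≈ 0.679, b = sin(fδ)/sin δ ≈ 0.522.
p = a·p₁ + b·p₂ ≈ (0.881, 0.392, 0.265); φ = arcsin(p_z) ≈ 15.39°, λ = atan2(p_y, p_x) ≈ 24.02°.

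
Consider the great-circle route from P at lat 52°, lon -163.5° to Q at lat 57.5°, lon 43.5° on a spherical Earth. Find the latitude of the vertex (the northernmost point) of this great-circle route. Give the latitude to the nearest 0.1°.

The great circle lies in the plane with unit normal n̂ = (p₁ × p₂)/|p₁ × p₂|.
Here n̂_z ≈ -0.162; the vertex latitude is φ_max = arccos|n̂_z| ≈ 80.7°.
Check via Clairaut: cos φ_max = |cos φ₁| · sin C = cos(52.0°)·sin(15.2°) ≈ 0.162, again giving ≈ 80.7°.

≈ 80.7°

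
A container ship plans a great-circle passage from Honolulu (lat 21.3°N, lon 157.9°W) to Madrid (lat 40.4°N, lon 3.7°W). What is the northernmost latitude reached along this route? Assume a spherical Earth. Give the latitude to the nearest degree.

The great circle lies in the plane with unit normal n̂ = (p₁ × p₂)/|p₁ × p₂|.
Here n̂_z ≈ +0.337; the vertex latitude is φ_max = arccos|n̂_z| ≈ 70.3°.
Check via Clairaut: cos φ_max = |cos φ₁| · sin C = cos(21.3°)·sin(21.2°) ≈ 0.337, again giving ≈ 70.3°.

≈ 70°N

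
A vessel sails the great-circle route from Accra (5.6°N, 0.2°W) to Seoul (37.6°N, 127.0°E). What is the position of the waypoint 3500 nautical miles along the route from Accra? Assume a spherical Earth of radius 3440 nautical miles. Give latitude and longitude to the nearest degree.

Write both endpoints as unit vectors p₁, p₂ with components (cos φ cos λ, cos φ sin λ, sin φ).
The central angle between the endpoints is δ = arccos(p₁·p₂) ≈ 2.001 rad (114.7°). The total great-circle distance is δ·R ≈ 2.001 × 3440 ≈ 6884 nmi, so the target fraction is f = 3500/6884 ≈ 0.508.
Interpolate at f ≈ 0.508 with slerp weights a = sin((1−f)δ)/sin δ ≈ 0.916, b = sin(fδ)/sin δ ≈ 0.936.
p = a·p₁ + b·p₂ ≈ (0.465, 0.589, 0.661); φ = arcsin(p_z) ≈ 41.34°, λ = atan2(p_y, p_x) ≈ 51.70°.

≈ 41°N, 52°E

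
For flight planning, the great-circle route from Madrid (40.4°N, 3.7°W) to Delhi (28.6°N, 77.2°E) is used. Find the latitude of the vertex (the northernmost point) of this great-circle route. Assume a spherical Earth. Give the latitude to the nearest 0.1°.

≈ 43.4°N

The great circle lies in the plane with unit normal n̂ = (p₁ × p₂)/|p₁ × p₂|.
Here n̂_z ≈ +0.726; the vertex latitude is φ_max = arccos|n̂_z| ≈ 43.4°.
Check via Clairaut: cos φ_max = |cos φ₁| · sin C = cos(40.4°)·sin(72.4°) ≈ 0.726, again giving ≈ 43.4°.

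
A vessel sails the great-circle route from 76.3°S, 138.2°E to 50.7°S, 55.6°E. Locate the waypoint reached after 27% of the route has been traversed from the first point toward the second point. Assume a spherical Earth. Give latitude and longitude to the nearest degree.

≈ 74°S, 96°E

Convert each endpoint to a unit vector on the sphere (x = cos φ cos λ, y = cos φ sin λ, z = sin φ).
The central angle between the endpoints is δ = arccos(p₁·p₂) ≈ 0.690 rad (39.5°).
Interpolate at f = 0.27 with slerp weights a = sin((1−f)δ)/sin δ ≈ 0.758, b = sin(fδ)/sin δ ≈ 0.291.
p = a·p₁ + b·p₂ ≈ (-0.030, 0.272, -0.962); φ = arcsin(p_z) ≈ -74.13°, λ = atan2(p_y, p_x) ≈ 96.25°.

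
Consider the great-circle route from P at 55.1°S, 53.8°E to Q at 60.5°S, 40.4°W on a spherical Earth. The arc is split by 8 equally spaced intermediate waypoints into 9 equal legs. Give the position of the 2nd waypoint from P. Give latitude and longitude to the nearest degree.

Write both endpoints as unit vectors p₁, p₂ with components (cos φ cos λ, cos φ sin λ, sin φ).
The central angle between the endpoints is δ = arccos(p₁·p₂) ≈ 0.805 rad (46.1°).
Interpolate at f = 2/9 with slerp weights a = sin((1−f)δ)/sin δ ≈ 0.813, b = sin(fδ)/sin δ ≈ 0.247.
p = a·p₁ + b·p₂ ≈ (0.367, 0.297, -0.882); φ = arcsin(p_z) ≈ -61.83°, λ = atan2(p_y, p_x) ≈ 38.92°.

≈ 62°S, 39°E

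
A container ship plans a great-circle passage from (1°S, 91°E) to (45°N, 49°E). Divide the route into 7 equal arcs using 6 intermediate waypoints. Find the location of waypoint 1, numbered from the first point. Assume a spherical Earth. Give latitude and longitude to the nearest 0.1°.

From cos δ = sin φ₁ sin φ₂ + cos φ₁ cos φ₂ cos Δλ, the central angle is δ ≈ 1.032 rad (59.1°).
Interpolate at f = 1/7 with slerp weights a = sin((1−f)δ)/sin δ ≈ 0.901, b = sin(fδ)/sin δ ≈ 0.171.
p = a·p₁ + b·p₂ ≈ (0.064, 0.992, 0.105); φ = arcsin(p_z) ≈ 6.04°, λ = atan2(p_y, p_x) ≈ 86.33°.

≈ (6.0°N, 86.3°E)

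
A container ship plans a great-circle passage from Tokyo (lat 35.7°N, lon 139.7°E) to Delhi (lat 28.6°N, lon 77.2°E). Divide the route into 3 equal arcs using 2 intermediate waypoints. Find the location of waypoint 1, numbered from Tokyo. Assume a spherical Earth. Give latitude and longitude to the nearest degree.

The haversine formula gives a central angle δ ≈ 0.917 rad (52.5°) between the endpoints.
Interpolate at f = 1/3 with slerp weights a = sin((1−f)δ)/sin δ ≈ 0.723, b = sin(fδ)/sin δ ≈ 0.379.
p = a·p₁ + b·p₂ ≈ (-0.374, 0.704, 0.603); φ = arcsin(p_z) ≈ 37.11°, λ = atan2(p_y, p_x) ≈ 117.97°.

≈ lat 37°N, lon 118°E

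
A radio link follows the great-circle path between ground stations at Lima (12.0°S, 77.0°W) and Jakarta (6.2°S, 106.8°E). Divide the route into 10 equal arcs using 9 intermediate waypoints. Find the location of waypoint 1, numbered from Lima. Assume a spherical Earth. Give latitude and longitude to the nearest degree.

Write both endpoints as unit vectors p₁, p₂ with components (cos φ cos λ, cos φ sin λ, sin φ).
The central angle between the endpoints is δ = arccos(p₁·p₂) ≈ 2.817 rad (161.4°).
Interpolate at f = 1/10 with slerp weights a = sin((1−f)δ)/sin δ ≈ 1.787, b = sin(fδ)/sin δ ≈ 0.872.
p = a·p₁ + b·p₂ ≈ (0.143, -0.873, -0.466); φ = arcsin(p_z) ≈ -27.76°, λ = atan2(p_y, p_x) ≈ -80.72°.

≈ (28°S, 81°W)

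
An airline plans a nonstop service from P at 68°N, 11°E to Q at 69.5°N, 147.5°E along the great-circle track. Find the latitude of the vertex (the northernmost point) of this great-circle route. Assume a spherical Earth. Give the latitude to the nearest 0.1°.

≈ 81.8°N

The great circle lies in the plane with unit normal n̂ = (p₁ × p₂)/|p₁ × p₂|.
Here n̂_z ≈ +0.142; the vertex latitude is φ_max = arccos|n̂_z| ≈ 81.8°.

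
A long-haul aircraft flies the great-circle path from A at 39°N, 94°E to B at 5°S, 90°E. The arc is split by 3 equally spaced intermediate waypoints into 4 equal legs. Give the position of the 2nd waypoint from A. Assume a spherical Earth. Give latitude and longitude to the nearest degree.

Convert each endpoint to a unit vector on the sphere (x = cos φ cos λ, y = cos φ sin λ, z = sin φ).
The central angle between the endpoints is δ = arccos(p₁·p₂) ≈ 0.771 rad (44.2°).
Interpolate at f = 2/4 with slerp weights a = sin((1−f)δ)/sin δ ≈ 0.540, b = sin(fδ)/sin δ ≈ 0.540.
p = a·p₁ + b·p₂ ≈ (-0.029, 0.956, 0.293); φ = arcsin(p_z) ≈ 17.01°, λ = atan2(p_y, p_x) ≈ 91.75°.

≈ 17°N, 92°E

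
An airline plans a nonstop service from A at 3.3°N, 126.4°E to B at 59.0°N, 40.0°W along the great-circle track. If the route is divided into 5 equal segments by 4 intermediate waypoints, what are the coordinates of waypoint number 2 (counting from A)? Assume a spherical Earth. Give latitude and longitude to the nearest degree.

≈ 49°N, 118°E

Write both endpoints as unit vectors p₁, p₂ with components (cos φ cos λ, cos φ sin λ, sin φ).
The central angle between the endpoints is δ = arccos(p₁·p₂) ≈ 2.038 rad (116.8°).
Interpolate at f = 2/5 with slerp weights a = sin((1−f)δ)/sin δ ≈ 1.053, b = sin(fδ)/sin δ ≈ 0.815.
p = a·p₁ + b·p₂ ≈ (-0.302, 0.576, 0.759); φ = arcsin(p_z) ≈ 49.41°, λ = atan2(p_y, p_x) ≈ 117.67°.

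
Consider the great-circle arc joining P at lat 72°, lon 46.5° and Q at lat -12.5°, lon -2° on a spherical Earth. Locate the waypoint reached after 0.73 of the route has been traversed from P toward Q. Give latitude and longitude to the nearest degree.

≈ lat 11°, lon 4°

Write both endpoints as unit vectors p₁, p₂ with components (cos φ cos λ, cos φ sin λ, sin φ).
The central angle between the endpoints is δ = arccos(p₁·p₂) ≈ 1.577 rad (90.3°).
Interpolate at f = 0.73 with slerp weights a = sin((1−f)δ)/sin δ ≈ 0.413, b = sin(fδ)/sin δ ≈ 0.913.
p = a·p₁ + b·p₂ ≈ (0.979, 0.061, 0.195); φ = arcsin(p_z) ≈ 11.25°, λ = atan2(p_y, p_x) ≈ 3.59°.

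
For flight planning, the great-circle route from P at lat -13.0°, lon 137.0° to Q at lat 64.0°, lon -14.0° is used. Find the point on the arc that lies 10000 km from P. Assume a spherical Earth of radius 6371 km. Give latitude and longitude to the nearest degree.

Write both endpoints as unit vectors p₁, p₂ with components (cos φ cos λ, cos φ sin λ, sin φ).
The central angle between the endpoints is δ = arccos(p₁·p₂) ≈ 2.184 rad (125.2°). The total great-circle distance is δ·R ≈ 2.184 × 6371 ≈ 13916 km, so the target fraction is f = 10000/13916 ≈ 0.719.
Interpolate at f ≈ 0.719 with slerp weights a = sin((1−f)δ)/sin δ ≈ 0.705, b = sin(fδ)/sin δ ≈ 1.223.
p = a·p₁ + b·p₂ ≈ (0.018, 0.339, 0.941); φ = arcsin(p_z) ≈ 70.15°, λ = atan2(p_y, p_x) ≈ 87.03°.

≈ lat 70°, lon 87°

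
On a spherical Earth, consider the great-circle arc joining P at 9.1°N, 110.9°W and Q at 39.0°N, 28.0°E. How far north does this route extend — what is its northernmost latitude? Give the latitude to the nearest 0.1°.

≈ 54.9°N

The great circle lies in the plane with unit normal n̂ = (p₁ × p₂)/|p₁ × p₂|.
Here n̂_z ≈ +0.575; the vertex latitude is φ_max = arccos|n̂_z| ≈ 54.9°.
Check via Clairaut: cos φ_max = |cos φ₁| · sin C = cos(9.1°)·sin(35.6°) ≈ 0.575, again giving ≈ 54.9°.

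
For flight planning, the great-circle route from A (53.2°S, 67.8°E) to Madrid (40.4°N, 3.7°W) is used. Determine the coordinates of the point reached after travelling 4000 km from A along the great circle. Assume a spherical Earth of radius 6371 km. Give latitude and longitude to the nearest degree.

The haversine formula gives a central angle δ ≈ 1.954 rad (112.0°) between the endpoints. The total great-circle distance is δ·R ≈ 1.954 × 6371 ≈ 12451 km, so the target fraction is f = 4000/12451 ≈ 0.321.
Interpolate at f ≈ 0.321 with slerp weights a = sin((1−f)δ)/sin δ ≈ 1.046, b = sin(fδ)/sin δ ≈ 0.633.
p = a·p₁ + b·p₂ ≈ (0.718, 0.549, -0.427); φ = arcsin(p_z) ≈ -25.30°, λ = atan2(p_y, p_x) ≈ 37.40°.

≈ (25°S, 37°E)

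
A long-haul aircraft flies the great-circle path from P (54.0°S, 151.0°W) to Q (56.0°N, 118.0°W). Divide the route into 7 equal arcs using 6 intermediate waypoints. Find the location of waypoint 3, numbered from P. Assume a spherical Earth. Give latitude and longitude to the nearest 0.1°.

≈ (6.9°S, 136.5°W)

From cos δ = sin φ₁ sin φ₂ + cos φ₁ cos φ₂ cos Δλ, the central angle is δ ≈ 1.977 rad (113.3°).
Interpolate at f = 3/7 with slerp weights a = sin((1−f)δ)/sin δ ≈ 0.984, b = sin(fδ)/sin δ ≈ 0.816.
p = a·p₁ + b·p₂ ≈ (-0.720, -0.683, -0.120); φ = arcsin(p_z) ≈ -6.89°, λ = atan2(p_y, p_x) ≈ -136.51°.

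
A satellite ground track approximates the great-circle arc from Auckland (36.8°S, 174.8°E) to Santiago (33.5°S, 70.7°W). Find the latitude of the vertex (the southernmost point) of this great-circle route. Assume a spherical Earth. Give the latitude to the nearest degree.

The great circle lies in the plane with unit normal n̂ = (p₁ × p₂)/|p₁ × p₂|.
Here n̂_z ≈ +0.608; the vertex latitude is φ_max = arccos|n̂_z| ≈ 52.5°.

≈ 53°S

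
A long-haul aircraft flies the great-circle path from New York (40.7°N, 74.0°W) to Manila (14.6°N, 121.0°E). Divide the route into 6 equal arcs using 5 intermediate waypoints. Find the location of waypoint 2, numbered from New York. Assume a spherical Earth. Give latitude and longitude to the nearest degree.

Convert each endpoint to a unit vector on the sphere (x = cos φ cos λ, y = cos φ sin λ, z = sin φ).
The central angle between the endpoints is δ = arccos(p₁·p₂) ≈ 2.146 rad (123.0°).
Interpolate at f = 2/6 with slerp weights a = sin((1−f)δ)/sin δ ≈ 1.180, b = sin(fδ)/sin δ ≈ 0.782.
p = a·p₁ + b·p₂ ≈ (-0.143, -0.212, 0.967); φ = arcsin(p_z) ≈ 75.20°, λ = atan2(p_y, p_x) ≈ -124.06°.

≈ 75°N, 124°W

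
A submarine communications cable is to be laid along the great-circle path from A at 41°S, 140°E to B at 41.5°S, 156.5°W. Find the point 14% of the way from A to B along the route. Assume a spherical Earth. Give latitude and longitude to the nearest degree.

Convert each endpoint to a unit vector on the sphere (x = cos φ cos λ, y = cos φ sin λ, z = sin φ).
The central angle between the endpoints is δ = arccos(p₁·p₂) ≈ 0.814 rad (46.6°).
Interpolate at f = 0.14 with slerp weights a = sin((1−f)δ)/sin δ ≈ 0.886, b = sin(fδ)/sin δ ≈ 0.156.
p = a·p₁ + b·p₂ ≈ (-0.620, 0.383, -0.685); φ = arcsin(p_z) ≈ -43.23°, λ = atan2(p_y, p_x) ≈ 148.27°.

≈ 43°S, 148°E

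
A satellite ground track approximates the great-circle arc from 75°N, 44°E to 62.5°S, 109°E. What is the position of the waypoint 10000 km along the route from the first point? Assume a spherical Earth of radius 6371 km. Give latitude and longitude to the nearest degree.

Write both endpoints as unit vectors p₁, p₂ with components (cos φ cos λ, cos φ sin λ, sin φ).
The central angle between the endpoints is δ = arccos(p₁·p₂) ≈ 2.509 rad (143.7°). The total great-circle distance is δ·R ≈ 2.509 × 6371 ≈ 15982 km, so the target fraction is f = 10000/15982 ≈ 0.626.
Interpolate at f ≈ 0.626 with slerp weights a = sin((1−f)δ)/sin δ ≈ 1.364, b = sin(fδ)/sin δ ≈ 1.691.
p = a·p₁ + b·p₂ ≈ (-0.000, 0.983, -0.182); φ = arcsin(p_z) ≈ -10.47°, λ = atan2(p_y, p_x) ≈ 90.01°.

≈ 10°S, 90°E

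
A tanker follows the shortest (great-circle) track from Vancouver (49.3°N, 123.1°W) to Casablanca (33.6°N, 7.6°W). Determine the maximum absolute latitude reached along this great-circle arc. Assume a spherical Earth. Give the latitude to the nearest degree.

The great circle lies in the plane with unit normal n̂ = (p₁ × p₂)/|p₁ × p₂|.
Here n̂_z ≈ +0.499; the vertex latitude is φ_max = arccos|n̂_z| ≈ 60.1°.
Check via Clairaut: cos φ_max = |cos φ₁| · sin C = cos(49.3°)·sin(49.9°) ≈ 0.499, again giving ≈ 60.1°.

≈ 60°N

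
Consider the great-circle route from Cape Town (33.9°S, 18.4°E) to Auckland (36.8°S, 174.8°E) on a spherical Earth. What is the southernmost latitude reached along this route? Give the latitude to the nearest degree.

The great circle lies in the plane with unit normal n̂ = (p₁ × p₂)/|p₁ × p₂|.
Here n̂_z ≈ +0.277; the vertex latitude is φ_max = arccos|n̂_z| ≈ 73.9°.

≈ 74°S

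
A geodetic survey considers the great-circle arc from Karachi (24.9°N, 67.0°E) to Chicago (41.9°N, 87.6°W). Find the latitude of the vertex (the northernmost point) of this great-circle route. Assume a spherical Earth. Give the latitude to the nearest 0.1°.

The great circle lies in the plane with unit normal n̂ = (p₁ × p₂)/|p₁ × p₂|.
Here n̂_z ≈ -0.307; the vertex latitude is φ_max = arccos|n̂_z| ≈ 72.1°.

≈ 72.1°N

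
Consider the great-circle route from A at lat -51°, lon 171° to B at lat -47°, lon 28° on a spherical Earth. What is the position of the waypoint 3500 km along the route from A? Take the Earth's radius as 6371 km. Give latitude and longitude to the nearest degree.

The haversine formula gives a central angle δ ≈ 1.343 rad (77.0°) between the endpoints. The total great-circle distance is δ·R ≈ 1.343 × 6371 ≈ 8558 km, so the target fraction is f = 3500/8558 ≈ 0.409.
Interpolate at f ≈ 0.409 with slerp weights a = sin((1−f)δ)/sin δ ≈ 0.732, b = sin(fδ)/sin δ ≈ 0.536.
p = a·p₁ + b·p₂ ≈ (-0.132, 0.244, -0.961); φ = arcsin(p_z) ≈ -73.91°, λ = atan2(p_y, p_x) ≈ 118.49°.

≈ lat -74°, lon 118°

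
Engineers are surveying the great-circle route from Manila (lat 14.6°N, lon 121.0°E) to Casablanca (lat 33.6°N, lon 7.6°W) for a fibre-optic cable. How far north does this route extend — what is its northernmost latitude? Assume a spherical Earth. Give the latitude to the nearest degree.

The great circle lies in the plane with unit normal n̂ = (p₁ × p₂)/|p₁ × p₂|.
Here n̂_z ≈ -0.676; the vertex latitude is φ_max = arccos|n̂_z| ≈ 47.5°.

≈ 47°N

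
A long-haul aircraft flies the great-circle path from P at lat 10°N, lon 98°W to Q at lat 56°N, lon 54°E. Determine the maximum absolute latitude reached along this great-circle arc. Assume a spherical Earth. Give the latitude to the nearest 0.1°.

≈ 74.0°N

The great circle lies in the plane with unit normal n̂ = (p₁ × p₂)/|p₁ × p₂|.
Here n̂_z ≈ +0.275; the vertex latitude is φ_max = arccos|n̂_z| ≈ 74.0°.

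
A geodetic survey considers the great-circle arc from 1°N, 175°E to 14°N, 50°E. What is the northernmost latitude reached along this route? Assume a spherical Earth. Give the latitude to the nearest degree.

≈ 18°N

The great circle lies in the plane with unit normal n̂ = (p₁ × p₂)/|p₁ × p₂|.
Here n̂_z ≈ -0.953; the vertex latitude is φ_max = arccos|n̂_z| ≈ 17.6°.
Check via Clairaut: cos φ_max = |cos φ₁| · sin C = cos(1.0°)·sin(72.4°) ≈ 0.953, again giving ≈ 17.6°.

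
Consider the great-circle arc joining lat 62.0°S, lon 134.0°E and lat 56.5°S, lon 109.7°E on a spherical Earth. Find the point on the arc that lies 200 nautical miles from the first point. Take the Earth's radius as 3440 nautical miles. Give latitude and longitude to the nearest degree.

From cos δ = sin φ₁ sin φ₂ + cos φ₁ cos φ₂ cos Δλ, the central angle is δ ≈ 0.235 rad (13.5°). The total great-circle distance is δ·R ≈ 0.235 × 3440 ≈ 810 nmi, so the target fraction is f = 200/810 ≈ 0.247.
Interpolate at f ≈ 0.247 with slerp weights a = sin((1−f)δ)/sin δ ≈ 0.756, b = sin(fδ)/sin δ ≈ 0.249.
p = a·p₁ + b·p₂ ≈ (-0.293, 0.385, -0.875); φ = arcsin(p_z) ≈ -61.08°, λ = atan2(p_y, p_x) ≈ 127.28°.

≈ lat 61°S, lon 127°E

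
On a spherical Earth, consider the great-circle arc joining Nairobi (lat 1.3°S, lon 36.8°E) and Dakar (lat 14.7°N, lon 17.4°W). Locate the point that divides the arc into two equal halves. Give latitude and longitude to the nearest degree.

≈ lat 8°N, lon 10°E

Convert each endpoint to a unit vector on the sphere (x = cos φ cos λ, y = cos φ sin λ, z = sin φ).
The central angle between the endpoints is δ = arccos(p₁·p₂) ≈ 0.977 rad (56.0°).
Interpolate at f = 1/2 with slerp weights a = sin((1−f)δ)/sin δ ≈ 0.566, b = sin(fδ)/sin δ ≈ 0.566.
p = a·p₁ + b·p₂ ≈ (0.976, 0.175, 0.131); φ = arcsin(p_z) ≈ 7.52°, λ = atan2(p_y, p_x) ≈ 10.18°.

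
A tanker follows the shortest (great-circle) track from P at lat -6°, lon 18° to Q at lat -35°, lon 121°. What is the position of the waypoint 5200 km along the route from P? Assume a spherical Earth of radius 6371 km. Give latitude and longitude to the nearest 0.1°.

Convert each endpoint to a unit vector on the sphere (x = cos φ cos λ, y = cos φ sin λ, z = sin φ).
The central angle between the endpoints is δ = arccos(p₁·p₂) ≈ 1.694 rad (97.1°). The total great-circle distance is δ·R ≈ 1.694 × 6371 ≈ 10795 km, so the target fraction is f = 5200/10795 ≈ 0.482.
Interpolate at f ≈ 0.482 with slerp weights a = sin((1−f)δ)/sin δ ≈ 0.776, b = sin(fδ)/sin δ ≈ 0.734.
p = a·p₁ + b·p₂ ≈ (0.424, 0.754, -0.502); φ = arcsin(p_z) ≈ -30.14°, λ = atan2(p_y, p_x) ≈ 60.66°.

≈ lat -30.1°, lon 60.7°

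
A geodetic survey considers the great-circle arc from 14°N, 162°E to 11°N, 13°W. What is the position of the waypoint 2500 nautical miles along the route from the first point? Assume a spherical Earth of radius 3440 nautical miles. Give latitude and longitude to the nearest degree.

≈ 54°N, 149°E

Convert each endpoint to a unit vector on the sphere (x = cos φ cos λ, y = cos φ sin λ, z = sin φ).
The central angle between the endpoints is δ = arccos(p₁·p₂) ≈ 2.697 rad (154.5°). The total great-circle distance is δ·R ≈ 2.697 × 3440 ≈ 9277 nmi, so the target fraction is f = 2500/9277 ≈ 0.269.
Interpolate at f ≈ 0.269 with slerp weights a = sin((1−f)δ)/sin δ ≈ 2.141, b = sin(fδ)/sin δ ≈ 1.544.
p = a·p₁ + b·p₂ ≈ (-0.499, 0.301, 0.813); φ = arcsin(p_z) ≈ 54.35°, λ = atan2(p_y, p_x) ≈ 148.90°.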